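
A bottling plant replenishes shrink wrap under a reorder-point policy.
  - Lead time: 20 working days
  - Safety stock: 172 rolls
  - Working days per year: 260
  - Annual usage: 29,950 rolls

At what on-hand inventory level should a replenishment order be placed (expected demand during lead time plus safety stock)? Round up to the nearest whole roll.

Daily demand d = 29,950 / 260 = 115.192 rolls/day
Demand during lead time = 115.192 × 20 = 2,303.85
Reorder point = 2,303.85 + 172 = 2,475.85 → round up

2,476 rolls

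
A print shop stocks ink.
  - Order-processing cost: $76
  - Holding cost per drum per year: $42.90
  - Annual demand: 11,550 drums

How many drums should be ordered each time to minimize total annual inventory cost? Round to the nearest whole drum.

202 drums

EOQ = √(2DS/H) = √(2 × 11,550 × 76 / 42.9)
    = √(40,923.08) ≈ 202.29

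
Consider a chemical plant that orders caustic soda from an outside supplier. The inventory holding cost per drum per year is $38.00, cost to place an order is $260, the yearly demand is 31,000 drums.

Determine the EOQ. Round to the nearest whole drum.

651 drums

EOQ = √(2DS/H) = √(2 × 31,000 × 260 / 38)
    = √(424,210.53) ≈ 651.31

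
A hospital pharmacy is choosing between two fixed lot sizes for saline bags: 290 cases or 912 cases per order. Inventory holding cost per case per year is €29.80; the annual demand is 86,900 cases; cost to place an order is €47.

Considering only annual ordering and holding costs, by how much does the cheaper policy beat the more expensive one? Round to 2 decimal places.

€337.59

For each Q, cost = (D/Q)·S + (Q/2)·H.
TC(290) = (86,900/290)×47 + (290/2)×29.8 = €18,404.79
TC(912) = (86,900/912)×47 + (912/2)×29.8 = €18,067.20
Lots of 912 are cheaper by €337.59.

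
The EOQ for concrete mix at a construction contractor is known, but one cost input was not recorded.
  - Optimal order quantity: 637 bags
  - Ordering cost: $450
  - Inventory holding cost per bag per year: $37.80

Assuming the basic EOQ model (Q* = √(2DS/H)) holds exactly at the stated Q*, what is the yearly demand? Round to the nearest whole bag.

Since Q* = (2DS/H)^½, squaring gives Q*²·H = 2DS.
D = Q²H / (2S) = 637² × 37.8 / (2 × 450) = 17,042.30

17,042 bags per year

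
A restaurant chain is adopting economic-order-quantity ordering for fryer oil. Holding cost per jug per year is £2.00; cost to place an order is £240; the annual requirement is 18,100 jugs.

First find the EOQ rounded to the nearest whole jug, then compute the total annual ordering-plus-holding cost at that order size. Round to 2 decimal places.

£4,168.45

Optimal lot size Q* = (2 × 18,100 × £240 / £2)^½ ≈ 2,084.23 → Q = 2,084 jugs
Orders/yr = 18,100/2,084 = 8.685; ordering cost = 8.685 × £240 = £2,084.45
Average inventory = 2,084/2 = 1042; holding cost = 1042 × £2 = £2,084.00
Total = £2,084.45 + £2,084.00 = £4,168.45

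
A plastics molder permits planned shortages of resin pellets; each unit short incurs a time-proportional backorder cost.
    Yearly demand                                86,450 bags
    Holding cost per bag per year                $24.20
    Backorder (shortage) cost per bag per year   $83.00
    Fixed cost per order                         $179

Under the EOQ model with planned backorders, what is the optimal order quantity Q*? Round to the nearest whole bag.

Q* = √(2DS/H) · √((H + b)/b)
   = √(2 × 86,450 × 179 / 24.2) · √((24.2 + 83) / 83)
   = 1,130.879 × 1.1365 ≈ 1,285.21

1,285 bags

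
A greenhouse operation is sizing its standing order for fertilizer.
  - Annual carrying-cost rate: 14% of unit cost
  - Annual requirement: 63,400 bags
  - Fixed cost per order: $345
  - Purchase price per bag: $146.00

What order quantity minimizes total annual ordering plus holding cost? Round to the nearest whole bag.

1,463 bags

H = i·C = 0.14 × $146 = $20.4400 per bag-year
2DS/H = 2·63,400·345/20.44 = 2,140,215.26
EOQ = √2,140,215.26 ≈ 1,462.95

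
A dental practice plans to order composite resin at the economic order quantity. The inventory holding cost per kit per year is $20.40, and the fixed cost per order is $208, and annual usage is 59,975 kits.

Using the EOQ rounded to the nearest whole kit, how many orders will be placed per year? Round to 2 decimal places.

54.23 orders per year

Optimal lot size Q* = (2 × 59,975 × $208 / $20.4)^½ ≈ 1,105.90 → Q = 1,106
N = D/Q = 59,975/1,106 ≈ 54.227 orders/yr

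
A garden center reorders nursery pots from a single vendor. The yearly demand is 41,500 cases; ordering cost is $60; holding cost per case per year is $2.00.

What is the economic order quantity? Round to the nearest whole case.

1,578 cases

EOQ = √(2DS/H) = √(2 × 41,500 × 60 / 2)
    = √(2,490,000.00) ≈ 1,577.97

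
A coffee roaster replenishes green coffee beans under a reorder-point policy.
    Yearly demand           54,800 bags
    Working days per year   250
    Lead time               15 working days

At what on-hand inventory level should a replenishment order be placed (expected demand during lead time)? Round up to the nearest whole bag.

Daily demand d = 54,800 / 250 = 219.200 bags/day
Demand during lead time = 219.200 × 15 = 3,288.00
Reorder point = 3,288.00 → round up

3,288 bags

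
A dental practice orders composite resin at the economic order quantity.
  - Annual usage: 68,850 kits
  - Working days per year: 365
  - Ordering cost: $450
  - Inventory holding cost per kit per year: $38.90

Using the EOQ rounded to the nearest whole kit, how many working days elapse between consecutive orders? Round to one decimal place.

6.7 days

2DS/H = 2·68,850·450/38.9 = 1,592,930.59
EOQ = √1,592,930.59 ≈ 1,262.11 → Q = 1,262 kits
Days between orders = 365 / (D/Q) = 365 / 54.556 ≈ 6.690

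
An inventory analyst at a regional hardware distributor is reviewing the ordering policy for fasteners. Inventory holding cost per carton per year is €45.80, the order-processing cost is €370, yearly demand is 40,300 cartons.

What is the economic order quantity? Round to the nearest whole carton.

Q* = √(2·D·S / H) = √(2·40,300·370 / 45.8) = √651,135.4 ≈ 806.93

807 cartons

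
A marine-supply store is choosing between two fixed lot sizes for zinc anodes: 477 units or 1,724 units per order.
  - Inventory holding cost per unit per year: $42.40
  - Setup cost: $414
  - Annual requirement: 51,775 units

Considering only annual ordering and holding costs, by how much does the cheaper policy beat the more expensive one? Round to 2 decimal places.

$6,067.18

For each Q, cost = (D/Q)·S + (Q/2)·H.
TC(477) = (51,775/477)×414 + (477/2)×42.4 = $55,049.19
TC(1,724) = (51,775/1,724)×414 + (1,724/2)×42.4 = $48,982.01
|ΔTC| = |$55,049.19 − $48,982.01| = $6,067.18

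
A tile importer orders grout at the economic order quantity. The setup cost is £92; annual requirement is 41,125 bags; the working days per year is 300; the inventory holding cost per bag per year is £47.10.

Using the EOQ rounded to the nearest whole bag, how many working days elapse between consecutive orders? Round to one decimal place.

2.9 days

Q* = √(2·D·S / H) = √(2·41,125·92 / 47.1) = √160,658.2 ≈ 400.82 → Q = 401 bags
T = Q/D × 300 days = 401/41,125 × 300 = 2.925 days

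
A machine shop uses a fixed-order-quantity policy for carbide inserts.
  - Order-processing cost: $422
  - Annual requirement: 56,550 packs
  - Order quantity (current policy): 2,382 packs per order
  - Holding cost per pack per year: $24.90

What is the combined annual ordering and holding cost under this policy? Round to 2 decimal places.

$39,674.41

Ordering: D/Q × S = 56,550/2,382 × $422 = $10,018.51
Holding:  Q/2 × H = 2,382/2 × $24.9 = $29,655.90
Total = $10,018.51 + $29,655.90 = $39,674.41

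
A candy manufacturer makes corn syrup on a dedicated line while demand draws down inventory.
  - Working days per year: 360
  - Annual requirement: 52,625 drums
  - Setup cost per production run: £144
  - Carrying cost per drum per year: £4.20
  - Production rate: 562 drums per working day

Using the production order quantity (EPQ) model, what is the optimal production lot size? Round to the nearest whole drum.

2,208 drums

d = 52,625/360 = 146.1806 drums/day;  effective holding cost H(1 − d/p) = 4.2·(1 − 146.1806/562) = 3.10755
Q* = √(2DS / H_eff) = √(2·52,625·144 / 3.10755) ≈ 2,208.43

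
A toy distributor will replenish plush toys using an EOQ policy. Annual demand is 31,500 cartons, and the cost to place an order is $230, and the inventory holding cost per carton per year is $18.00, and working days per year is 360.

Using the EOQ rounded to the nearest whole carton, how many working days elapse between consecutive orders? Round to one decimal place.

2DS/H = 2·31,500·230/18 = 805,000.00
EOQ = √805,000.00 ≈ 897.22 → Q = 897 cartons
Days between orders = 360 / (D/Q) = 360 / 35.117 ≈ 10.251

10.3 days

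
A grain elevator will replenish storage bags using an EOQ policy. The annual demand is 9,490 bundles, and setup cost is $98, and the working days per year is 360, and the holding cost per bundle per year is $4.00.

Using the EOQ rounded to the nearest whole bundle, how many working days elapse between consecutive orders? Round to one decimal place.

25.9 days

EOQ = √(2DS/H) = √(2 × 9,490 × 98 / 4)
    = √(465,010.00) ≈ 681.92 → Q = 682 bundles
Days between orders = 360 / (D/Q) = 360 / 13.915 ≈ 25.871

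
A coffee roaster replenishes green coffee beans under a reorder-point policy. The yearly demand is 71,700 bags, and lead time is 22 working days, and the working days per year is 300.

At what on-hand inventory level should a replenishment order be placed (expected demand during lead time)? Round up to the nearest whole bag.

5,258 bags

Daily demand d = 71,700 / 300 = 239.000 bags/day
Demand during lead time = 239.000 × 22 = 5,258.00
Reorder point = 5,258.00 → round up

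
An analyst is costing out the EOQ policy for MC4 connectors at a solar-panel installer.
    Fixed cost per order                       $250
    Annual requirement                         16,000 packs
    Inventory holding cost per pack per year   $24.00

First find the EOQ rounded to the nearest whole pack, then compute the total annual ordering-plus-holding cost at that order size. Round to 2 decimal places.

$13,856.41

Optimal lot size Q* = (2 × 16,000 × $250 / $24)^½ ≈ 577.35 → Q = 577 packs
Ordering: D/Q × S = 16,000/577 × $250 = $6,932.41
Holding:  Q/2 × H = 577/2 × $24 = $6,924.00
Total = $6,932.41 + $6,924.00 = $13,856.41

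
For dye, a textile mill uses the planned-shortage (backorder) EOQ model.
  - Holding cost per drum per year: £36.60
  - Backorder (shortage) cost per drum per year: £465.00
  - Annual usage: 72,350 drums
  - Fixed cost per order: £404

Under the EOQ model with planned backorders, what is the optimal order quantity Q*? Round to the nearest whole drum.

1,313 drums

Q* = √(2DS/H) · √((H + b)/b)
   = √(2 × 72,350 × 404 / 36.6) · √((36.6 + 465) / 465)
   = 1,263.818 × 1.0386 ≈ 1,312.61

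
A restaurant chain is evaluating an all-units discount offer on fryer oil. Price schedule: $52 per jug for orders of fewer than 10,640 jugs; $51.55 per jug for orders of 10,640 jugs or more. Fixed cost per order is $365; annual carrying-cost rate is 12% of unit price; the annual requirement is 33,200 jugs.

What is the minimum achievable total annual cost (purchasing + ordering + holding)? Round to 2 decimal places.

H₁ = 12%×$52 = $6.2400;  H₂ = 12%×$51.55 = $6.1860
EOQ₁ = √(2×33,200×365/6.2400) = 1,970.78  (< 10,640, feasible at tier 1)
EOQ₂ = √(2×33,200×365/6.1860) = 1,979.36  (< 10,640 → use Q = 10,640 at tier-2 price)
TC(tier 1 (EOQ₁), Q≈1,970.8) = $1,738,697.67
TC(tier 2, Q≈10,640.0) = $1,745,508.43
Minimum at tier 1 (EOQ₁): $1,738,697.67

$1,738,697.67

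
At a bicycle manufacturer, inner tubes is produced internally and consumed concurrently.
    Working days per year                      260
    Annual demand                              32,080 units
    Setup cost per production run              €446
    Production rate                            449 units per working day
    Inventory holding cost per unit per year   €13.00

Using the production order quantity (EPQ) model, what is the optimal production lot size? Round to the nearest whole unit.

1,742 units

Daily demand d = 32,080/260 = 123.385; p = 449; 1 − d/p = 0.72520
EPQ = √(2DS / (H(1 − d/p)))
    = √(2 × 32,080 × 446 / (13 × 0.72520)) ≈ 1,742.20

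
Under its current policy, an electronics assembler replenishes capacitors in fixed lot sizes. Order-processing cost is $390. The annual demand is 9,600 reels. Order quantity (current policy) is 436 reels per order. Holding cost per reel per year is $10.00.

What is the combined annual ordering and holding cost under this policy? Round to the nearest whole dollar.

$10,767

Orders/yr = 9,600/436 = 22.018; ordering cost = 22.018 × $390 = $8,587.16
Average inventory = 436/2 = 218; holding cost = 218 × $10 = $2,180.00
Total = $8,587.16 + $2,180.00 = $10,767.16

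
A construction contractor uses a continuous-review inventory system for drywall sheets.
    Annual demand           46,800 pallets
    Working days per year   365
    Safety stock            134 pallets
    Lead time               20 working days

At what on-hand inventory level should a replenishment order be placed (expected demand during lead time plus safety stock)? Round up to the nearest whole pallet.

2,699 pallets

Daily demand d = 46,800 / 365 = 128.219 pallets/day
Demand during lead time = 128.219 × 20 = 2,564.38
Reorder point = 2,564.38 + 134 = 2,698.38 → round up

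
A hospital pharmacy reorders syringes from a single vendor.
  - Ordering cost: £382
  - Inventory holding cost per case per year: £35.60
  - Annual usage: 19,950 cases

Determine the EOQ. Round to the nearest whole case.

2DS/H = 2·19,950·382/35.6 = 428,140.45
EOQ = √428,140.45 ≈ 654.32

654 cases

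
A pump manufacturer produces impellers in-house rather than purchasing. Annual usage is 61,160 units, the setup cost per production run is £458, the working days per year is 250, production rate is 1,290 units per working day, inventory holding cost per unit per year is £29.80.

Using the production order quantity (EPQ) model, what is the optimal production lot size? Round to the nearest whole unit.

d = 61,160/250 = 244.6400 units/day;  effective holding cost H(1 − d/p) = 29.8·(1 − 244.6400/1290) = 24.14863
Q* = √(2DS / H_eff) = √(2·61,160·458 / 24.14863) ≈ 1,523.12

1,523 units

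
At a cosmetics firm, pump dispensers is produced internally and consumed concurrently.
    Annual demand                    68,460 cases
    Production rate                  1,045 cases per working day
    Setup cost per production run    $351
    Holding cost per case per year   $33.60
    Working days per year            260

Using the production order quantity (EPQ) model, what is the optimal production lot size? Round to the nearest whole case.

1,383 cases

Daily demand d = 68,460/260 = 263.308; p = 1045; 1 − d/p = 0.74803
EPQ = √(2DS / (H(1 − d/p)))
    = √(2 × 68,460 × 351 / (33.6 × 0.74803)) ≈ 1,382.79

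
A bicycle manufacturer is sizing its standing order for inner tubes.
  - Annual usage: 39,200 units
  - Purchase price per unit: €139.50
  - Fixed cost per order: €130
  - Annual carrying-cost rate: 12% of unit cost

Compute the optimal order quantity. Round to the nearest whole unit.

780 units

H = i·C = 0.12 × €139.5 = €16.7400 per unit-year
Optimal lot size Q* = (2 × 39,200 × €130 / €16.74)^½ ≈ 780.28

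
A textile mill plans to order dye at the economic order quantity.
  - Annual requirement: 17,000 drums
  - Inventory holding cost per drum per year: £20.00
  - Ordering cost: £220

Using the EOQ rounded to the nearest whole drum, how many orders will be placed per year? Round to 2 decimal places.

27.78 orders per year

EOQ = √(2DS/H) = √(2 × 17,000 × 220 / 20)
    = √(374,000.00) ≈ 611.56 → Q = 612
Orders per year = D/Q = 17,000 / 612 = 27.778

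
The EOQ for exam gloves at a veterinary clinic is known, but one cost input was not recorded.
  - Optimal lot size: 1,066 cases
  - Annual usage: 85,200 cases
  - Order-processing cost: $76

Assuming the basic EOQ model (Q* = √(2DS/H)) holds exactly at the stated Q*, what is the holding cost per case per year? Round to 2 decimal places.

Since Q* = (2DS/H)^½, squaring gives Q*²·H = 2DS.
H = 2DS / Q² = 2 × 85,200 × 76 / 1,066² = 11.3964

$11.40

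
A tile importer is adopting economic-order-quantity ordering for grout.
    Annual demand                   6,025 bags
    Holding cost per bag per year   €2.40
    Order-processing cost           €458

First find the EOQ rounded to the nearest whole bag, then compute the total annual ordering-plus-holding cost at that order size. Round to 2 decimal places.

Q* = √(2·D·S / H) = √(2·6,025·458 / 2.4) = √2,299,541.7 ≈ 1,516.42 → Q = 1,516 bags
Annual ordering cost = (D/Q)·S = (6,025/1,516) × 458 = €1,820.22
Annual holding cost  = (Q/2)·H = (1,516/2) × 2.4 = €1,819.20
Total = €1,820.22 + €1,819.20 = €3,639.42

€3,639.42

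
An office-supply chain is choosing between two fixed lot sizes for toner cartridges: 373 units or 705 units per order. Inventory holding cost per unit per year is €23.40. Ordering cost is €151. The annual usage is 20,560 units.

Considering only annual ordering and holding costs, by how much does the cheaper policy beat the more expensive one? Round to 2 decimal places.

For each Q, cost = (D/Q)·S + (Q/2)·H.
TC(373) = (20,560/373)×151 + (373/2)×23.4 = €12,687.32
TC(705) = (20,560/705)×151 + (705/2)×23.4 = €12,652.13
|ΔTC| = |€12,687.32 − €12,652.13| = €35.19

€35.19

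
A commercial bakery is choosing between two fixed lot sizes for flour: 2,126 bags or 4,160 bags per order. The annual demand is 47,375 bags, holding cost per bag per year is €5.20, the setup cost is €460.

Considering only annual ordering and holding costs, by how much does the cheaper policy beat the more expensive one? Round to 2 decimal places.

€276.51

For each Q, cost = (D/Q)·S + (Q/2)·H.
TC(2,126) = (47,375/2,126)×460 + (2,126/2)×5.2 = €15,778.07
TC(4,160) = (47,375/4,160)×460 + (4,160/2)×5.2 = €16,054.58
Cheaper: Q = 2,126.  Difference = €276.51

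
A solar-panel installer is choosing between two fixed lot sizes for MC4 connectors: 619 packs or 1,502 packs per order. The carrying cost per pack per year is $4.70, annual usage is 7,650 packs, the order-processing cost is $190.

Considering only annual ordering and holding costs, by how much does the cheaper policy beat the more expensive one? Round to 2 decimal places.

$694.62

TC(Q) = (D/Q)S + (Q/2)H
TC(619) = (7,650/619)×190 + (619/2)×4.7 = $3,802.79
TC(1,502) = (7,650/1,502)×190 + (1,502/2)×4.7 = $4,497.41
Cheaper: Q = 619.  Difference = $694.62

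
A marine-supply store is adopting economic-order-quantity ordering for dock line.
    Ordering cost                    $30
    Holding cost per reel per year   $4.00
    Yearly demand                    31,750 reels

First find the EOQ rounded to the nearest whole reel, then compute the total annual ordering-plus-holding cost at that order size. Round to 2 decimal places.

2DS/H = 2·31,750·30/4 = 476,250.00
EOQ = √476,250.00 ≈ 690.11 → Q = 690 reels
Orders/yr = 31,750/690 = 46.014; ordering cost = 46.014 × $30 = $1,380.43
Average inventory = 690/2 = 345; holding cost = 345 × $4 = $1,380.00
Total = $1,380.43 + $1,380.00 = $2,760.43

$2,760.43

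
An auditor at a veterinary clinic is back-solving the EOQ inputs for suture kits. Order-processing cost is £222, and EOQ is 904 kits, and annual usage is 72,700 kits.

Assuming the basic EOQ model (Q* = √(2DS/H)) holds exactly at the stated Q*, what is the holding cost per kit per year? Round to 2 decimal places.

EOQ relation: Q² = 2DS/H, so rearrange for the unknown.
H = 2DS / Q² = 2 × 72,700 × 222 / 904² = 39.4985

£39.50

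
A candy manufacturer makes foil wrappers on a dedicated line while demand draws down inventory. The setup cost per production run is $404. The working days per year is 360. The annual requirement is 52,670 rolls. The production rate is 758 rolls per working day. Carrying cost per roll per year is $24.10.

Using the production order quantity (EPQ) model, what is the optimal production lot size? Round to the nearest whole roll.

1,479 rolls

Daily demand d = 52,670/360 = 146.306; p = 758; 1 − d/p = 0.80698
EPQ = √(2DS / (H(1 − d/p)))
    = √(2 × 52,670 × 404 / (24.1 × 0.80698)) ≈ 1,479.27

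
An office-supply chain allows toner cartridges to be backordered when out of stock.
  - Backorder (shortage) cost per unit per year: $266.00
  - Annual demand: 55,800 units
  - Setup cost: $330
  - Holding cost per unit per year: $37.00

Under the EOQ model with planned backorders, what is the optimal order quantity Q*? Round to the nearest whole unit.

1,065 units

Basic EOQ = √(2·55,800·330/37) = 997.673
Backorder adjustment √((H+b)/b) = √((37+266)/266) = 1.0673
Q* = 997.673 × 1.0673 ≈ 1,064.80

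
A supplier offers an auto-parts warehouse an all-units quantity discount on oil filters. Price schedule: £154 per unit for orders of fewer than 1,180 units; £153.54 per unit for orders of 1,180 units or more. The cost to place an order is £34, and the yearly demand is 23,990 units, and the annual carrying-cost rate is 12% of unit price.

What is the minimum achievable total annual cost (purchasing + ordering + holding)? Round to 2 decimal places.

H₁ = 12%×£154 = £18.4800;  H₂ = 12%×£153.54 = £18.4248
EOQ₁ = √(2×23,990×34/18.4800) = 297.11  (< 1,180, feasible at tier 1)
EOQ₂ = √(2×23,990×34/18.4248) = 297.56  (< 1,180 → use Q = 1,180 at tier-2 price)
TC(tier 1 (EOQ₁), Q≈297.1) = £3,699,950.61
TC(tier 2, Q≈1,180.0) = £3,694,986.47
Minimum at tier 2: £3,694,986.47

£3,694,986.47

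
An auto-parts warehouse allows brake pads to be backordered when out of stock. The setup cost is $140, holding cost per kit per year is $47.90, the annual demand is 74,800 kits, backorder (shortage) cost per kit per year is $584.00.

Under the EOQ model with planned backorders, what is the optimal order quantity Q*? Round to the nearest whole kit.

Q* = √(2DS/H) · √((H + b)/b)
   = √(2 × 74,800 × 140 / 47.9) · √((47.9 + 584) / 584)
   = 661.244 × 1.0402 ≈ 687.83

688 kits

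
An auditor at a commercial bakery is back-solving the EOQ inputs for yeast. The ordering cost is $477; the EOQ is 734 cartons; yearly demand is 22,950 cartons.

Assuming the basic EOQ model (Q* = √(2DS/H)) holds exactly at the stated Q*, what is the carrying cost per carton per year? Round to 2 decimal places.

$40.64

From Q* = √(2DS/H) ⇒ Q*² = 2DS/H.
H = 2DS / Q² = 2 × 22,950 × 477 / 734² = 40.6386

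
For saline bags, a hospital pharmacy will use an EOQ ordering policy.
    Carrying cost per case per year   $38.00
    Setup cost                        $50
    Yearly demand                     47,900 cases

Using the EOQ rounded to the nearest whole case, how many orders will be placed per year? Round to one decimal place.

Optimal lot size Q* = (2 × 47,900 × $50 / $38)^½ ≈ 355.04 → Q = 355
Orders per year = D/Q = 47,900 / 355 = 134.930

134.9 orders per year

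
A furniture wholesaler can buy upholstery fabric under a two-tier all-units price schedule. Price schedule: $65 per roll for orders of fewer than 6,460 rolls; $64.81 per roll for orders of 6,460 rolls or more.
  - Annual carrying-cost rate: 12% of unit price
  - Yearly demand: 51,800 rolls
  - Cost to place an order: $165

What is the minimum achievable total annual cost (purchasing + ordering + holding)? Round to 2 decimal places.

H₁ = 12%×$65 = $7.8000;  H₂ = 12%×$64.81 = $7.7772
EOQ₁ = √(2×51,800×165/7.8000) = 1,480.38  (< 6,460, feasible at tier 1)
EOQ₂ = √(2×51,800×165/7.7772) = 1,482.55  (< 6,460 → use Q = 6,460 at tier-2 price)
TC(tier 1 (EOQ₁), Q≈1,480.4) = $3,378,547.00
TC(tier 2, Q≈6,460.0) = $3,383,601.42
Minimum at tier 1 (EOQ₁): $3,378,547.00

$3,378,547.00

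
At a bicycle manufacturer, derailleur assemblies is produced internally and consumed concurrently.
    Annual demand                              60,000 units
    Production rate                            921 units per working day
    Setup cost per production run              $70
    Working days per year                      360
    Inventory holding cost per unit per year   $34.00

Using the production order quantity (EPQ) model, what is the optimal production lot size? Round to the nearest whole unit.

Daily demand d = 60,000/360 = 166.667; p = 921; 1 − d/p = 0.81904
EPQ = √(2DS / (H(1 − d/p)))
    = √(2 × 60,000 × 70 / (34 × 0.81904)) ≈ 549.22

549 units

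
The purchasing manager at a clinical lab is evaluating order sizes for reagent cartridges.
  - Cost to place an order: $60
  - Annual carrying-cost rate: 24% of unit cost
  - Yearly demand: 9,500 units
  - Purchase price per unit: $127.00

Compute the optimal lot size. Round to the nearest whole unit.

Holding cost per unit per year: H = 24% × $127 = $30.4800
2DS/H = 2·9,500·60/30.48 = 37,401.57
EOQ = √37,401.57 ≈ 193.39

193 units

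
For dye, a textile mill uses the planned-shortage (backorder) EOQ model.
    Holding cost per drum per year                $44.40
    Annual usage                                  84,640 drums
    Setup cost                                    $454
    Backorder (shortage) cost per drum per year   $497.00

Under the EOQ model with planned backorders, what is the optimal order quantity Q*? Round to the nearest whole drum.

Q* = √(2DS/H) · √((H + b)/b)
   = √(2 × 84,640 × 454 / 44.4) · √((44.4 + 497) / 497)
   = 1,315.647 × 1.0437 ≈ 1,373.16

1,373 drums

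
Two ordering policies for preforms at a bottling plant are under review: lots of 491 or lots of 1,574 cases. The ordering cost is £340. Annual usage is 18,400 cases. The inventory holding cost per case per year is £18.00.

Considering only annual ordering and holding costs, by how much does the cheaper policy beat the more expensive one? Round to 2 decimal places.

£980.24

For each Q, cost = (D/Q)·S + (Q/2)·H.
TC(491) = (18,400/491)×340 + (491/2)×18 = £17,160.34
TC(1,574) = (18,400/1,574)×340 + (1,574/2)×18 = £18,140.59
|ΔTC| = |£17,160.34 − £18,140.59| = £980.24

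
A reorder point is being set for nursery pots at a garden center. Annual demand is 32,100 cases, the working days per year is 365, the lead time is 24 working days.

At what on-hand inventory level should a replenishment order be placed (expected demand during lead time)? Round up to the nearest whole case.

2,111 cases

Daily demand d = 32,100 / 365 = 87.945 cases/day
Demand during lead time = 87.945 × 24 = 2,110.68
Reorder point = 2,110.68 → round up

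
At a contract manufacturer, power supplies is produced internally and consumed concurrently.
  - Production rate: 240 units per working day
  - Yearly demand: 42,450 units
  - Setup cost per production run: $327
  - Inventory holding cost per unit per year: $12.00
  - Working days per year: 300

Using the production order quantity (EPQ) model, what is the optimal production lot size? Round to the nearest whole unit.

d = 42,450/300 = 141.5000 units/day;  effective holding cost H(1 − d/p) = 12·(1 − 141.5000/240) = 4.92500
Q* = √(2DS / H_eff) = √(2·42,450·327 / 4.92500) ≈ 2,374.24

2,374 units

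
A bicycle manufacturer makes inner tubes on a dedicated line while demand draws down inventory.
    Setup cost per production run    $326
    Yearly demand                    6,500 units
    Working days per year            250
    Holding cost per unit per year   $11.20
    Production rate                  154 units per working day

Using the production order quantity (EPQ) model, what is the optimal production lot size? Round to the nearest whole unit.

d = 6,500/250 = 26.0000 units/day;  effective holding cost H(1 − d/p) = 11.2·(1 − 26.0000/154) = 9.30909
Q* = √(2DS / H_eff) = √(2·6,500·326 / 9.30909) ≈ 674.73

675 units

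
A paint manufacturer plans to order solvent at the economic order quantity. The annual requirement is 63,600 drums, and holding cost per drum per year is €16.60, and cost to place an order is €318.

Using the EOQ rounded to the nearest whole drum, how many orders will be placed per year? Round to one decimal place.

2DS/H = 2·63,600·318/16.6 = 2,436,722.89
EOQ = √2,436,722.89 ≈ 1,561.00 → Q = 1,561
N = D/Q = 63,600/1,561 ≈ 40.743 orders/yr

40.7 orders per year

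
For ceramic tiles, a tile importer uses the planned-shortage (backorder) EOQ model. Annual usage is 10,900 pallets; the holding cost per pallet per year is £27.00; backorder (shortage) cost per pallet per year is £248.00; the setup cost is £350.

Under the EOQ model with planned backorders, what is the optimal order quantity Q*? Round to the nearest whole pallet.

Q* = √(2DS/H) · √((H + b)/b)
   = √(2 × 10,900 × 350 / 27) · √((27 + 248) / 248)
   = 531.594 × 1.0530 ≈ 559.78

560 pallets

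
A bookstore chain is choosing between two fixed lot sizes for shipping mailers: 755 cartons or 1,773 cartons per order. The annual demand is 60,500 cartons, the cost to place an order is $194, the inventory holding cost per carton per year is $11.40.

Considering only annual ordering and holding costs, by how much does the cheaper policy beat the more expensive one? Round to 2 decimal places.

TC(Q) = (D/Q)S + (Q/2)H
TC(755) = (60,500/755)×194 + (755/2)×11.4 = $19,849.20
TC(1,773) = (60,500/1,773)×194 + (1,773/2)×11.4 = $16,725.95
|ΔTC| = |$19,849.20 − $16,725.95| = $3,123.24

$3,123.24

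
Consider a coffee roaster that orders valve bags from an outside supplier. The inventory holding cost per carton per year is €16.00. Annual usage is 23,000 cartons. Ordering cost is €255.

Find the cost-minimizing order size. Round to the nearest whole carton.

856 cartons

2DS/H = 2·23,000·255/16 = 733,125.00
EOQ = √733,125.00 ≈ 856.23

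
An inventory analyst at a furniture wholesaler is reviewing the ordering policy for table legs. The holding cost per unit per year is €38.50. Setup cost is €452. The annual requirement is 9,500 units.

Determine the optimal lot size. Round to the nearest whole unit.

472 units

EOQ = √(2DS/H) = √(2 × 9,500 × 452 / 38.5)
    = √(223,064.94) ≈ 472.30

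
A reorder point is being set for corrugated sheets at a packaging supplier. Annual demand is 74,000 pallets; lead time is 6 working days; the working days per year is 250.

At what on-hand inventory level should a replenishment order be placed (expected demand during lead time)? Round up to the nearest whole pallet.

Daily demand d = 74,000 / 250 = 296.000 pallets/day
Demand during lead time = 296.000 × 6 = 1,776.00
Reorder point = 1,776.00 → round up

1,776 pallets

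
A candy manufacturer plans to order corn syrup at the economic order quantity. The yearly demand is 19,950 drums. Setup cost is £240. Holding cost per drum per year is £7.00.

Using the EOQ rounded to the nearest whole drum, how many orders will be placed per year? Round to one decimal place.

17.1 orders per year

Optimal lot size Q* = (2 × 19,950 × £240 / £7)^½ ≈ 1,169.62 → Q = 1,170
Orders per year = D/Q = 19,950 / 1,170 = 17.051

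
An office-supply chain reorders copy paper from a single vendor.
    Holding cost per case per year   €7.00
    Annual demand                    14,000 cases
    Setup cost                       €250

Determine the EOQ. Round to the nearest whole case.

1,000 cases

2DS/H = 2·14,000·250/7 = 1,000,000.00
EOQ = √1,000,000.00 ≈ 1,000.00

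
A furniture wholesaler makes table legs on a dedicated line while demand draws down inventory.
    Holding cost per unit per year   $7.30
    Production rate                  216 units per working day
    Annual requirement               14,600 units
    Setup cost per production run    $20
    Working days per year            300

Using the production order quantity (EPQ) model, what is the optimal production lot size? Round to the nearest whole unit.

d = 14,600/300 = 48.6667 units/day;  effective holding cost H(1 − d/p) = 7.3·(1 − 48.6667/216) = 5.65525
Q* = √(2DS / H_eff) = √(2·14,600·20 / 5.65525) ≈ 321.35

321 units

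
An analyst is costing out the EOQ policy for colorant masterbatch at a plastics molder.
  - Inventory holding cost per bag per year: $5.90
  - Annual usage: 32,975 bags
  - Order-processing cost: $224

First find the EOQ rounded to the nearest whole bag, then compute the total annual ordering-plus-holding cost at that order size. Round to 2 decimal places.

$9,335.93

EOQ = √(2DS/H) = √(2 × 32,975 × 224 / 5.9)
    = √(2,503,864.41) ≈ 1,582.36 → Q = 1,582 bags
Orders/yr = 32,975/1,582 = 20.844; ordering cost = 20.844 × $224 = $4,669.03
Average inventory = 1,582/2 = 791; holding cost = 791 × $5.9 = $4,666.90
Total = $4,669.03 + $4,666.90 = $9,335.93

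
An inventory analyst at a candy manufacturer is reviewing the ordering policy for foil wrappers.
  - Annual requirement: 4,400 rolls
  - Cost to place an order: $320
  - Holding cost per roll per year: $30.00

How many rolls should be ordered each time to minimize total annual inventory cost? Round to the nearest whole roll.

306 rolls

2DS/H = 2·4,400·320/30 = 93,866.67
EOQ = √93,866.67 ≈ 306.38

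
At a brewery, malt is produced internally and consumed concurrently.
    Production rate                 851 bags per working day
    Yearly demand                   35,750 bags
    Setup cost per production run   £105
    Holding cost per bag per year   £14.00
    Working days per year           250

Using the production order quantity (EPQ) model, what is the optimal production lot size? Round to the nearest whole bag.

Daily demand d = 35,750/250 = 143.000; p = 851; 1 − d/p = 0.83196
EPQ = √(2DS / (H(1 − d/p)))
    = √(2 × 35,750 × 105 / (14 × 0.83196)) ≈ 802.85

803 bags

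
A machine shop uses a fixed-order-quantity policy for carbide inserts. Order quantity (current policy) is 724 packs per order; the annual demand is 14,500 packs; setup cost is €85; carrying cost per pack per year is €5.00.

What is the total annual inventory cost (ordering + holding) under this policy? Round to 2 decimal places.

Ordering: D/Q × S = 14,500/724 × €85 = €1,702.35
Holding:  Q/2 × H = 724/2 × €5 = €1,810.00
Total = €1,702.35 + €1,810.00 = €3,512.35

€3,512.35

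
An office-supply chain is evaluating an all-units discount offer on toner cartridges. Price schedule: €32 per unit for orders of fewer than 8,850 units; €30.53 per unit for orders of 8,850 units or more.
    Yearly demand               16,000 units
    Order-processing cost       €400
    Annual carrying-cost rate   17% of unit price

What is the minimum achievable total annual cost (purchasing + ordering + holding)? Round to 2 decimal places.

H₁ = 17%×€32 = €5.4400;  H₂ = 17%×€30.53 = €5.1901
EOQ₁ = √(2×16,000×400/5.4400) = 1,533.93  (< 8,850, feasible at tier 1)
EOQ₂ = √(2×16,000×400/5.1901) = 1,570.42  (< 8,850 → use Q = 8,850 at tier-2 price)
TC(tier 1 (EOQ₁), Q≈1,533.9) = €520,344.58
TC(tier 2, Q≈8,850.0) = €512,169.36
Minimum at tier 2: €512,169.36

€512,169.36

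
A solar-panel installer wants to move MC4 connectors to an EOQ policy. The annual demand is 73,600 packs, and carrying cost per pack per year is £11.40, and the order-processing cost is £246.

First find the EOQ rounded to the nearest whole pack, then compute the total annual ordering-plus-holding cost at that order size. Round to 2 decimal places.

Q* = √(2·D·S / H) = √(2·73,600·246 / 11.4) = √3,176,421.1 ≈ 1,782.25 → Q = 1,782 packs
Annual ordering cost = (D/Q)·S = (73,600/1,782) × 246 = £10,160.27
Annual holding cost  = (Q/2)·H = (1,782/2) × 11.4 = £10,157.40
Total = £10,160.27 + £10,157.40 = £20,317.67

£20,317.67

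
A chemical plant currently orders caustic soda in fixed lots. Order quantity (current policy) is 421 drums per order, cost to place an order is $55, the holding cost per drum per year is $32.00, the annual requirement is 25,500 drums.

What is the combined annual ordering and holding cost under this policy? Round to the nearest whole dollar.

$10,067

Ordering: D/Q × S = 25,500/421 × $55 = $3,331.35
Holding:  Q/2 × H = 421/2 × $32 = $6,736.00
Total = $3,331.35 + $6,736.00 = $10,067.35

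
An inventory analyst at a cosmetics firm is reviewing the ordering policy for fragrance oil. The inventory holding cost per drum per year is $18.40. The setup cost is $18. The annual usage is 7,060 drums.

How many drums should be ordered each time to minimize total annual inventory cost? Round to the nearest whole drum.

118 drums

EOQ = √(2DS/H) = √(2 × 7,060 × 18 / 18.4)
    = √(13,813.04) ≈ 117.53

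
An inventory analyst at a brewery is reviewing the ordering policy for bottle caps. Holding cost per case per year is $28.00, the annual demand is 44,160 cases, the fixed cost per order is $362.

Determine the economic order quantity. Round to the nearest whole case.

1,069 cases

2DS/H = 2·44,160·362/28 = 1,141,851.43
EOQ = √1,141,851.43 ≈ 1,068.57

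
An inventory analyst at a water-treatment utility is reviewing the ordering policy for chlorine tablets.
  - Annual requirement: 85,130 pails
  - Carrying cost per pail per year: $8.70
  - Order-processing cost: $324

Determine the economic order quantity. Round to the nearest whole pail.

2,518 pails

Optimal lot size Q* = (2 × 85,130 × $324 / $8.7)^½ ≈ 2,518.08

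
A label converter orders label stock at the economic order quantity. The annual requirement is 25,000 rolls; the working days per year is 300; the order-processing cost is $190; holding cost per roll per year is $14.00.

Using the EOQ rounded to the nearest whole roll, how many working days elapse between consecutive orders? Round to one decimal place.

Optimal lot size Q* = (2 × 25,000 × $190 / $14)^½ ≈ 823.75 → Q = 824 rolls
Cycle time = (working days × Q)/D = (300 × 824) / 25,000 = 9.888 days

9.9 days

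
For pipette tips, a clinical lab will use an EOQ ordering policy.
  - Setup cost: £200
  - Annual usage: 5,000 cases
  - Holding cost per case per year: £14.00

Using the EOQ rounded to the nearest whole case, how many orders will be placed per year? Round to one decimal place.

Optimal lot size Q* = (2 × 5,000 × £200 / £14)^½ ≈ 377.96 → Q = 378
Orders per year = D/Q = 5,000 / 378 = 13.228

13.2 orders per year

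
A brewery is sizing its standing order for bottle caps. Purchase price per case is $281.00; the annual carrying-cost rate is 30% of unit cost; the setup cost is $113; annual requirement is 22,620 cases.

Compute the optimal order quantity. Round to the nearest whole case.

Holding cost per case per year: H = 30% × $281 = $84.3000
Optimal lot size Q* = (2 × 22,620 × $113 / $84.3)^½ ≈ 246.26

246 cases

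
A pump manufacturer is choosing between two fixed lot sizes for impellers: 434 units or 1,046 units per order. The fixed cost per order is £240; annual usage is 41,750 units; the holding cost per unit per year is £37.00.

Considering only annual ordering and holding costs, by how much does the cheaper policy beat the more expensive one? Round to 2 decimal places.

Annual cost at Q: ordering D·S/Q plus holding Q·H/2.
TC(434) = (41,750/434)×240 + (434/2)×37 = £31,116.56
TC(1,046) = (41,750/1,046)×240 + (1,046/2)×37 = £28,930.35
Lots of 1,046 are cheaper by £2,186.21.

£2,186.21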